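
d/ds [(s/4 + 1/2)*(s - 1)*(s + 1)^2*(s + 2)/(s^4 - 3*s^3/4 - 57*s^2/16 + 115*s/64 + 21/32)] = 16*(64*s^8 - 96*s^7 - 1372*s^6 - 1692*s^5 + 1827*s^4 + 2706*s^3 - 1633*s^2 - 1908*s + 124)/(4096*s^8 - 6144*s^7 - 26880*s^6 + 36608*s^5 + 46320*s^4 - 56472*s^3 - 5927*s^2 + 9660*s + 1764)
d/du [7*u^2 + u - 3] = 14*u + 1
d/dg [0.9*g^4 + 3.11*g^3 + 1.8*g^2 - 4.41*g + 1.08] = 3.6*g^3 + 9.33*g^2 + 3.6*g - 4.41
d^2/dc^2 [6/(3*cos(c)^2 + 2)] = 36*(6*sin(c)^4 + sin(c)^2 - 5)/(3*sin(c)^2 - 5)^3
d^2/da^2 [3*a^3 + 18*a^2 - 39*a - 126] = 18*a + 36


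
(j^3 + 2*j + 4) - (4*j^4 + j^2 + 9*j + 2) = -4*j^4 + j^3 - j^2 - 7*j + 2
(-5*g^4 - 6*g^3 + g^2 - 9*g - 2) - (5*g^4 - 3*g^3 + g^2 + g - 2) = -10*g^4 - 3*g^3 - 10*g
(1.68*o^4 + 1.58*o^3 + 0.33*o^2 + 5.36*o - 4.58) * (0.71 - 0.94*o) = -1.5792*o^5 - 0.2924*o^4 + 0.8116*o^3 - 4.8041*o^2 + 8.1108*o - 3.2518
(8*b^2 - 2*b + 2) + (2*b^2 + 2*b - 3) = 10*b^2 - 1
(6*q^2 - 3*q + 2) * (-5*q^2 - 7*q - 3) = -30*q^4 - 27*q^3 - 7*q^2 - 5*q - 6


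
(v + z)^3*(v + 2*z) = v^4 + 5*v^3*z + 9*v^2*z^2 + 7*v*z^3 + 2*z^4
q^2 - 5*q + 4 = (q - 4)*(q - 1)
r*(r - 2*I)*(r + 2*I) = r^3 + 4*r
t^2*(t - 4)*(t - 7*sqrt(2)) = t^4 - 7*sqrt(2)*t^3 - 4*t^3 + 28*sqrt(2)*t^2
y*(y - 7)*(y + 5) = y^3 - 2*y^2 - 35*y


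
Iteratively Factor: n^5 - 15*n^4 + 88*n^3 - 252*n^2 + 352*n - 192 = (n - 4)*(n^4 - 11*n^3 + 44*n^2 - 76*n + 48) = (n - 4)*(n - 2)*(n^3 - 9*n^2 + 26*n - 24) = (n - 4)^2*(n - 2)*(n^2 - 5*n + 6) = (n - 4)^2*(n - 2)^2*(n - 3)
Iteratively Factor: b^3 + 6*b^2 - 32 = (b + 4)*(b^2 + 2*b - 8) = (b - 2)*(b + 4)*(b + 4)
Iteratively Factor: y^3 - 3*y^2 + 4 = (y - 2)*(y^2 - y - 2) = (y - 2)*(y + 1)*(y - 2)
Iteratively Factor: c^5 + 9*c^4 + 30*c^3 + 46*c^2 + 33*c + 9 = (c + 1)*(c^4 + 8*c^3 + 22*c^2 + 24*c + 9) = (c + 1)^2*(c^3 + 7*c^2 + 15*c + 9) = (c + 1)^3*(c^2 + 6*c + 9) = (c + 1)^3*(c + 3)*(c + 3)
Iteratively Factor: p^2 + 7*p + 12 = (p + 3)*(p + 4)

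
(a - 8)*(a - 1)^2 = a^3 - 10*a^2 + 17*a - 8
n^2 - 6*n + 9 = (n - 3)^2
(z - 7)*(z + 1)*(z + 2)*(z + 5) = z^4 + z^3 - 39*z^2 - 109*z - 70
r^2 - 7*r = r*(r - 7)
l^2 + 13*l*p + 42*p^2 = (l + 6*p)*(l + 7*p)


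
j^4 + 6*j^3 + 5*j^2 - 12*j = j*(j - 1)*(j + 3)*(j + 4)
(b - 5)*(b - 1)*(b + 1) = b^3 - 5*b^2 - b + 5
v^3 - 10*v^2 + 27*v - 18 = (v - 6)*(v - 3)*(v - 1)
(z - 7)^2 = z^2 - 14*z + 49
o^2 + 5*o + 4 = (o + 1)*(o + 4)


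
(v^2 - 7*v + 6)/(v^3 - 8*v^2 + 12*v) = (v - 1)/(v*(v - 2))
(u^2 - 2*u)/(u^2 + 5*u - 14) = u/(u + 7)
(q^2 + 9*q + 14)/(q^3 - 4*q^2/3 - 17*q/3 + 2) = 3*(q + 7)/(3*q^2 - 10*q + 3)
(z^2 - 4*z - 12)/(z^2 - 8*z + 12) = (z + 2)/(z - 2)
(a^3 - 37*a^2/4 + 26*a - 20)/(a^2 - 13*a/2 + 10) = (4*a^2 - 21*a + 20)/(2*(2*a - 5))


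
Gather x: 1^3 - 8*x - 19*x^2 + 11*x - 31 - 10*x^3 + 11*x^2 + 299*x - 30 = -10*x^3 - 8*x^2 + 302*x - 60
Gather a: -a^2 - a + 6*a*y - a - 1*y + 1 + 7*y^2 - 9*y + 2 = -a^2 + a*(6*y - 2) + 7*y^2 - 10*y + 3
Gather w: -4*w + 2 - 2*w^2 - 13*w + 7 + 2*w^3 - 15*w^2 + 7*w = 2*w^3 - 17*w^2 - 10*w + 9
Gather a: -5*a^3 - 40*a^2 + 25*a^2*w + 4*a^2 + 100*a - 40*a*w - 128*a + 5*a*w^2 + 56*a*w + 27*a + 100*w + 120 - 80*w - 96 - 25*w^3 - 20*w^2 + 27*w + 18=-5*a^3 + a^2*(25*w - 36) + a*(5*w^2 + 16*w - 1) - 25*w^3 - 20*w^2 + 47*w + 42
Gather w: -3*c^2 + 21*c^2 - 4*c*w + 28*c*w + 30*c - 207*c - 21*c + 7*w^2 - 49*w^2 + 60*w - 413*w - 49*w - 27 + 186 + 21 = 18*c^2 - 198*c - 42*w^2 + w*(24*c - 402) + 180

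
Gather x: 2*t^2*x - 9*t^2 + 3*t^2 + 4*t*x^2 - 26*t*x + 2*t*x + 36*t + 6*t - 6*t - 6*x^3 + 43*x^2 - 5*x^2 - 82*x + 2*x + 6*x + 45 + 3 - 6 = -6*t^2 + 36*t - 6*x^3 + x^2*(4*t + 38) + x*(2*t^2 - 24*t - 74) + 42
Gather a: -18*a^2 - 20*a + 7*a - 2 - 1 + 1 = -18*a^2 - 13*a - 2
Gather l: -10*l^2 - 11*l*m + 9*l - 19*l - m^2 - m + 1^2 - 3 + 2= -10*l^2 + l*(-11*m - 10) - m^2 - m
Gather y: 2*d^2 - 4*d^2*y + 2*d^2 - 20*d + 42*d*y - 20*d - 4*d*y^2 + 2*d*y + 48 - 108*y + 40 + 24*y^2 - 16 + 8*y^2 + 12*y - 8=4*d^2 - 40*d + y^2*(32 - 4*d) + y*(-4*d^2 + 44*d - 96) + 64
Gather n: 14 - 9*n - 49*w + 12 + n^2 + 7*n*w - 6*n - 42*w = n^2 + n*(7*w - 15) - 91*w + 26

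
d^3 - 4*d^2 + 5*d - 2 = (d - 2)*(d - 1)^2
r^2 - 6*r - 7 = (r - 7)*(r + 1)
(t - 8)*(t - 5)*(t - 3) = t^3 - 16*t^2 + 79*t - 120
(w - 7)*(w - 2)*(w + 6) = w^3 - 3*w^2 - 40*w + 84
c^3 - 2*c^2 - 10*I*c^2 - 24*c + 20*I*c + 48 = (c - 2)*(c - 6*I)*(c - 4*I)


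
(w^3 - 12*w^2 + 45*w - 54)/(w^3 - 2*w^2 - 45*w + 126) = (w - 3)/(w + 7)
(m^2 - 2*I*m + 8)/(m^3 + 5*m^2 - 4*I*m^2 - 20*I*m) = (m + 2*I)/(m*(m + 5))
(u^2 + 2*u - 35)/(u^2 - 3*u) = (u^2 + 2*u - 35)/(u*(u - 3))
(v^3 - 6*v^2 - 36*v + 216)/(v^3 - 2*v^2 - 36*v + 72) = (v - 6)/(v - 2)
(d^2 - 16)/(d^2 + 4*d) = (d - 4)/d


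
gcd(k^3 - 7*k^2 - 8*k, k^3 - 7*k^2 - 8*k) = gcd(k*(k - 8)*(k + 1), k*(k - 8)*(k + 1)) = k^3 - 7*k^2 - 8*k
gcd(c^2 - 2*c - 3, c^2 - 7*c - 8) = c + 1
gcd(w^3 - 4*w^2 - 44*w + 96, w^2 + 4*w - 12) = w^2 + 4*w - 12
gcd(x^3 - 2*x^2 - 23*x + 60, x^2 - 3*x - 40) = x + 5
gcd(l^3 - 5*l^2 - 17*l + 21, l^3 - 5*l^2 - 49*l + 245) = l - 7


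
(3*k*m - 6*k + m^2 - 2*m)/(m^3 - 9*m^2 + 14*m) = (3*k + m)/(m*(m - 7))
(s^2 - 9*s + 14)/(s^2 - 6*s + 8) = (s - 7)/(s - 4)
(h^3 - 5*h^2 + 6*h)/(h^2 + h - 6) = h*(h - 3)/(h + 3)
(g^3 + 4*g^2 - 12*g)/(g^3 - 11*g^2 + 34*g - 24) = g*(g^2 + 4*g - 12)/(g^3 - 11*g^2 + 34*g - 24)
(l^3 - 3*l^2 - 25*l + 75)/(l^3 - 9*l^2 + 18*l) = (l^2 - 25)/(l*(l - 6))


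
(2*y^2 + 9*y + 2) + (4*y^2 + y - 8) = 6*y^2 + 10*y - 6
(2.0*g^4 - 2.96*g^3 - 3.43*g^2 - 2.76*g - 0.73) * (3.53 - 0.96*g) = -1.92*g^5 + 9.9016*g^4 - 7.156*g^3 - 9.4583*g^2 - 9.042*g - 2.5769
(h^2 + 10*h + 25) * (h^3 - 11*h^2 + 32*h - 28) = h^5 - h^4 - 53*h^3 + 17*h^2 + 520*h - 700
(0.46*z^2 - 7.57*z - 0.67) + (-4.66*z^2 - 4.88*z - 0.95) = -4.2*z^2 - 12.45*z - 1.62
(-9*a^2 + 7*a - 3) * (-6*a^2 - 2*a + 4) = 54*a^4 - 24*a^3 - 32*a^2 + 34*a - 12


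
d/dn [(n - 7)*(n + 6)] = 2*n - 1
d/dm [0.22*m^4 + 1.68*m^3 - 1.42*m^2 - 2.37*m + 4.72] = 0.88*m^3 + 5.04*m^2 - 2.84*m - 2.37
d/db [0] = 0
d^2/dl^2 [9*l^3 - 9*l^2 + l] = 54*l - 18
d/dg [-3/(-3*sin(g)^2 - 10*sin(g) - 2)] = -6*(3*sin(g) + 5)*cos(g)/(3*sin(g)^2 + 10*sin(g) + 2)^2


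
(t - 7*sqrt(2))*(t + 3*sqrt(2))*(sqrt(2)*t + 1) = sqrt(2)*t^3 - 7*t^2 - 46*sqrt(2)*t - 42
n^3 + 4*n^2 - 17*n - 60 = (n - 4)*(n + 3)*(n + 5)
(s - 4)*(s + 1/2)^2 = s^3 - 3*s^2 - 15*s/4 - 1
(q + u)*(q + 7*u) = q^2 + 8*q*u + 7*u^2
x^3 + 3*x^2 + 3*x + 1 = (x + 1)^3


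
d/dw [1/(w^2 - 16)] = -2*w/(w^2 - 16)^2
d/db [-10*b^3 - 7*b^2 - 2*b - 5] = -30*b^2 - 14*b - 2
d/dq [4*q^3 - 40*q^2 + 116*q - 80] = 12*q^2 - 80*q + 116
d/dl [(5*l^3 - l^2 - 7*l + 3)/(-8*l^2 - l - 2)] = (-40*l^4 - 10*l^3 - 85*l^2 + 52*l + 17)/(64*l^4 + 16*l^3 + 33*l^2 + 4*l + 4)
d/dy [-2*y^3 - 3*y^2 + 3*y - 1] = -6*y^2 - 6*y + 3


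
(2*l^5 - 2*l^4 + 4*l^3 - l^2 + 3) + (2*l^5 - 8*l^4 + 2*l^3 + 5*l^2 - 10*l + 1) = 4*l^5 - 10*l^4 + 6*l^3 + 4*l^2 - 10*l + 4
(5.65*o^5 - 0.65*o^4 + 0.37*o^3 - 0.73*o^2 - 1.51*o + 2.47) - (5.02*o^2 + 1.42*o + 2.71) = 5.65*o^5 - 0.65*o^4 + 0.37*o^3 - 5.75*o^2 - 2.93*o - 0.24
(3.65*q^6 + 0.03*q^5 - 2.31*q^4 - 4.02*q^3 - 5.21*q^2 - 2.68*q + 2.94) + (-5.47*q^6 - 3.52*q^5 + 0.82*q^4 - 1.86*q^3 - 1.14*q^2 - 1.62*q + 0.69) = -1.82*q^6 - 3.49*q^5 - 1.49*q^4 - 5.88*q^3 - 6.35*q^2 - 4.3*q + 3.63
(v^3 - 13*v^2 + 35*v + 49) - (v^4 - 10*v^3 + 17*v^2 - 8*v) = -v^4 + 11*v^3 - 30*v^2 + 43*v + 49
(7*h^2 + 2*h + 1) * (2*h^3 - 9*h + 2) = 14*h^5 + 4*h^4 - 61*h^3 - 4*h^2 - 5*h + 2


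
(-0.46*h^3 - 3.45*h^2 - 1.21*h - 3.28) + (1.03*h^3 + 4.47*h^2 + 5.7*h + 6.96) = 0.57*h^3 + 1.02*h^2 + 4.49*h + 3.68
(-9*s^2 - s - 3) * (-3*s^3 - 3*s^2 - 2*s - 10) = 27*s^5 + 30*s^4 + 30*s^3 + 101*s^2 + 16*s + 30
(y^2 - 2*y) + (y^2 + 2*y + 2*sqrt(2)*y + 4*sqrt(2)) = 2*y^2 + 2*sqrt(2)*y + 4*sqrt(2)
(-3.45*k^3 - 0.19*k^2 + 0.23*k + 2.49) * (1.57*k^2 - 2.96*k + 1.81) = -5.4165*k^5 + 9.9137*k^4 - 5.321*k^3 + 2.8846*k^2 - 6.9541*k + 4.5069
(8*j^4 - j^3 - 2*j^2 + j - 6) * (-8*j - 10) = -64*j^5 - 72*j^4 + 26*j^3 + 12*j^2 + 38*j + 60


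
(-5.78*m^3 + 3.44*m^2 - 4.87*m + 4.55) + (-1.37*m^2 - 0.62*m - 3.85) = -5.78*m^3 + 2.07*m^2 - 5.49*m + 0.7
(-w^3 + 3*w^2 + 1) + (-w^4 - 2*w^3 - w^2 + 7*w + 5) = -w^4 - 3*w^3 + 2*w^2 + 7*w + 6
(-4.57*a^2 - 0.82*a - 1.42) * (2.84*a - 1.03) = -12.9788*a^3 + 2.3783*a^2 - 3.1882*a + 1.4626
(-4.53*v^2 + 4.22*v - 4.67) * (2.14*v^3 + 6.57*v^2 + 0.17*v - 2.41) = -9.6942*v^5 - 20.7313*v^4 + 16.9615*v^3 - 19.0472*v^2 - 10.9641*v + 11.2547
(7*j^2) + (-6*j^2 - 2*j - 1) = j^2 - 2*j - 1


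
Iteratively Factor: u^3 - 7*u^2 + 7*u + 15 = (u - 3)*(u^2 - 4*u - 5) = (u - 3)*(u + 1)*(u - 5)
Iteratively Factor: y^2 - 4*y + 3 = (y - 1)*(y - 3)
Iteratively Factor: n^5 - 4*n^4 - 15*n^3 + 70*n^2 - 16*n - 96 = (n + 4)*(n^4 - 8*n^3 + 17*n^2 + 2*n - 24) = (n + 1)*(n + 4)*(n^3 - 9*n^2 + 26*n - 24) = (n - 4)*(n + 1)*(n + 4)*(n^2 - 5*n + 6) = (n - 4)*(n - 2)*(n + 1)*(n + 4)*(n - 3)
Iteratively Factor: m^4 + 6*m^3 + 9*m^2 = (m + 3)*(m^3 + 3*m^2) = m*(m + 3)*(m^2 + 3*m) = m*(m + 3)^2*(m)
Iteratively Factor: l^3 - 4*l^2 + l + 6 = (l + 1)*(l^2 - 5*l + 6) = (l - 2)*(l + 1)*(l - 3)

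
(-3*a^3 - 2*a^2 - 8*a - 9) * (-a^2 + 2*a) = 3*a^5 - 4*a^4 + 4*a^3 - 7*a^2 - 18*a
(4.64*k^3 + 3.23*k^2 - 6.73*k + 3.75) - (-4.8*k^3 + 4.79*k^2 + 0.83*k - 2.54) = 9.44*k^3 - 1.56*k^2 - 7.56*k + 6.29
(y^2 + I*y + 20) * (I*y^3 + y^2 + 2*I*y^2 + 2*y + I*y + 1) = I*y^5 + 2*I*y^4 + 22*I*y^3 + 20*y^2 + 42*I*y^2 + 40*y + 21*I*y + 20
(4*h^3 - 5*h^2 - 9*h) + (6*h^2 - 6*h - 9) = 4*h^3 + h^2 - 15*h - 9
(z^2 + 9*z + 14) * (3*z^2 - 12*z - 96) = 3*z^4 + 15*z^3 - 162*z^2 - 1032*z - 1344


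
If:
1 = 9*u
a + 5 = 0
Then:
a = -5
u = 1/9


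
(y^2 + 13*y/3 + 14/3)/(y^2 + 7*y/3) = (y + 2)/y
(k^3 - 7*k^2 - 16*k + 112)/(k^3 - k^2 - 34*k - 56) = (k - 4)/(k + 2)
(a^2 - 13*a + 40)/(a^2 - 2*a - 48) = (a - 5)/(a + 6)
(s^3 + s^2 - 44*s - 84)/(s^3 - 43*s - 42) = (s + 2)/(s + 1)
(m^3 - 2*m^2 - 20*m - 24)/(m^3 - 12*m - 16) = (m - 6)/(m - 4)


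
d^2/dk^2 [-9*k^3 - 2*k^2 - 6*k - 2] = -54*k - 4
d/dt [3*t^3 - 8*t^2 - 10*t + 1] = 9*t^2 - 16*t - 10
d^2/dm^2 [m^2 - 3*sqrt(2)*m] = 2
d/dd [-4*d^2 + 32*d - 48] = 32 - 8*d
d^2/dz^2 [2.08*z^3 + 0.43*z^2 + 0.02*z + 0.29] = 12.48*z + 0.86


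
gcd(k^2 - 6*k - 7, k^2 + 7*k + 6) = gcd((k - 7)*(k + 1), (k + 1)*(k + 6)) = k + 1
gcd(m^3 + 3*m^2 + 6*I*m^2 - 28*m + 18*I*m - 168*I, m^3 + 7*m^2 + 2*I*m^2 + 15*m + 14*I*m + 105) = m + 7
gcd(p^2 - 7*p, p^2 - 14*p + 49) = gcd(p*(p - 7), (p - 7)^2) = p - 7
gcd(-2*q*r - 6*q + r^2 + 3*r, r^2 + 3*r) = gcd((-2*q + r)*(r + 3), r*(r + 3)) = r + 3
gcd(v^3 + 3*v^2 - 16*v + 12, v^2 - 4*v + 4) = v - 2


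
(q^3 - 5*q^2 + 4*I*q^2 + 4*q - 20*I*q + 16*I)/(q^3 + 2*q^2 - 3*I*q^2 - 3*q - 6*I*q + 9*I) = (q^2 + 4*q*(-1 + I) - 16*I)/(q^2 + 3*q*(1 - I) - 9*I)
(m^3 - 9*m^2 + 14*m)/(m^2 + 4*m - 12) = m*(m - 7)/(m + 6)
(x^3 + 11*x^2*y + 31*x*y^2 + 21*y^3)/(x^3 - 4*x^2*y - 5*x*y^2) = (x^2 + 10*x*y + 21*y^2)/(x*(x - 5*y))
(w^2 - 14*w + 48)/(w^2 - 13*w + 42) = (w - 8)/(w - 7)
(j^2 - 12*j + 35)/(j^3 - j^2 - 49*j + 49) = (j - 5)/(j^2 + 6*j - 7)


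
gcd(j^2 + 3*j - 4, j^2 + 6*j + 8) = j + 4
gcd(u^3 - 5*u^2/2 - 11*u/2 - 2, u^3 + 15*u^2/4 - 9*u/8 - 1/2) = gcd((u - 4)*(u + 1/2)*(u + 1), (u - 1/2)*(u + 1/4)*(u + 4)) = 1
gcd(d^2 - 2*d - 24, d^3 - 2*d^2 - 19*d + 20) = d + 4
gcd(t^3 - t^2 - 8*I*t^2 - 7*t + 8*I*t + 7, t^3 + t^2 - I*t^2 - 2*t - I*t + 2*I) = t^2 + t*(-1 - I) + I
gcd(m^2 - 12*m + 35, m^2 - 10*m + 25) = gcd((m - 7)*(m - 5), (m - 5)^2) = m - 5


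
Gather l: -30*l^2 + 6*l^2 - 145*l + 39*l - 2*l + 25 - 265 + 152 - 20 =-24*l^2 - 108*l - 108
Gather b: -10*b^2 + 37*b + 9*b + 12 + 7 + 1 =-10*b^2 + 46*b + 20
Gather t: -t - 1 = -t - 1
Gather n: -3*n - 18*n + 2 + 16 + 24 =42 - 21*n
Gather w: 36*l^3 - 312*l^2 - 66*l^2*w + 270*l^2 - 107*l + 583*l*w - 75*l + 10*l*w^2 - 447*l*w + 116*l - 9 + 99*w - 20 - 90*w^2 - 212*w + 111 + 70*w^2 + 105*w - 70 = 36*l^3 - 42*l^2 - 66*l + w^2*(10*l - 20) + w*(-66*l^2 + 136*l - 8) + 12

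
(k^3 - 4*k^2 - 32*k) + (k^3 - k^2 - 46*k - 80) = 2*k^3 - 5*k^2 - 78*k - 80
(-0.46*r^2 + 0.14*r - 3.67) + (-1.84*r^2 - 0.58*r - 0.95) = -2.3*r^2 - 0.44*r - 4.62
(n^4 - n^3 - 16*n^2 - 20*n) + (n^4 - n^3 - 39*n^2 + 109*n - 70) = 2*n^4 - 2*n^3 - 55*n^2 + 89*n - 70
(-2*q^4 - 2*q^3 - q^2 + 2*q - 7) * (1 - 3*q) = 6*q^5 + 4*q^4 + q^3 - 7*q^2 + 23*q - 7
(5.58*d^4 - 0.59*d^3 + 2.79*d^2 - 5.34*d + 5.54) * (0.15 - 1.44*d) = -8.0352*d^5 + 1.6866*d^4 - 4.1061*d^3 + 8.1081*d^2 - 8.7786*d + 0.831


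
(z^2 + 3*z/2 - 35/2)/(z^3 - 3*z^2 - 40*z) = (z - 7/2)/(z*(z - 8))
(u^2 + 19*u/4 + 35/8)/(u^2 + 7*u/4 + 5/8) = (2*u + 7)/(2*u + 1)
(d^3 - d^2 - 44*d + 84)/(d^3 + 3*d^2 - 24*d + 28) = (d - 6)/(d - 2)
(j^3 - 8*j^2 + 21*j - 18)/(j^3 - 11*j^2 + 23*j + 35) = (j^3 - 8*j^2 + 21*j - 18)/(j^3 - 11*j^2 + 23*j + 35)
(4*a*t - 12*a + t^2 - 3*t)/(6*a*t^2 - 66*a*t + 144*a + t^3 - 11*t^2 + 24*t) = (4*a + t)/(6*a*t - 48*a + t^2 - 8*t)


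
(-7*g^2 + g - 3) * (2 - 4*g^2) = 28*g^4 - 4*g^3 - 2*g^2 + 2*g - 6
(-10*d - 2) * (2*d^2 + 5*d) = -20*d^3 - 54*d^2 - 10*d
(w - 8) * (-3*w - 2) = -3*w^2 + 22*w + 16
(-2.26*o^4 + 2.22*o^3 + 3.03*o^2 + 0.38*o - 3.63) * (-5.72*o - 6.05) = 12.9272*o^5 + 0.974599999999997*o^4 - 30.7626*o^3 - 20.5051*o^2 + 18.4646*o + 21.9615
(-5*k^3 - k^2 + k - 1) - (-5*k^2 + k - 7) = -5*k^3 + 4*k^2 + 6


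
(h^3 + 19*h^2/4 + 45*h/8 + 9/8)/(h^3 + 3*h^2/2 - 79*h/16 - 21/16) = 2*(2*h + 3)/(4*h - 7)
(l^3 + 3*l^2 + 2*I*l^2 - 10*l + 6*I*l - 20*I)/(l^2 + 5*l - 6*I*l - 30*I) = (l^2 + 2*l*(-1 + I) - 4*I)/(l - 6*I)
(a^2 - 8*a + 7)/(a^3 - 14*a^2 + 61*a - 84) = (a - 1)/(a^2 - 7*a + 12)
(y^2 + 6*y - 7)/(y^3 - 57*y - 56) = (y - 1)/(y^2 - 7*y - 8)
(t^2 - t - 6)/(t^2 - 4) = (t - 3)/(t - 2)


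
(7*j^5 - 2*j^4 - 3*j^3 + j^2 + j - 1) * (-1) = -7*j^5 + 2*j^4 + 3*j^3 - j^2 - j + 1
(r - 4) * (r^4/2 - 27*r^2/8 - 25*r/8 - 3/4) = r^5/2 - 2*r^4 - 27*r^3/8 + 83*r^2/8 + 47*r/4 + 3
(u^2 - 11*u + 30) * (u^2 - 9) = u^4 - 11*u^3 + 21*u^2 + 99*u - 270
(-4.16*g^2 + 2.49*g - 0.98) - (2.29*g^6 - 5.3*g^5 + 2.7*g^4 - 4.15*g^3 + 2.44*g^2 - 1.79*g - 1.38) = -2.29*g^6 + 5.3*g^5 - 2.7*g^4 + 4.15*g^3 - 6.6*g^2 + 4.28*g + 0.4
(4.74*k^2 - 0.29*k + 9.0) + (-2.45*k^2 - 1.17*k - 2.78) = 2.29*k^2 - 1.46*k + 6.22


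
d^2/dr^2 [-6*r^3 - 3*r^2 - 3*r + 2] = -36*r - 6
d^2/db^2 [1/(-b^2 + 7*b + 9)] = 2*(-b^2 + 7*b + (2*b - 7)^2 + 9)/(-b^2 + 7*b + 9)^3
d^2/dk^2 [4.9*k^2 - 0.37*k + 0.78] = 9.80000000000000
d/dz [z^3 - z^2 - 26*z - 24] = 3*z^2 - 2*z - 26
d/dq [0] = 0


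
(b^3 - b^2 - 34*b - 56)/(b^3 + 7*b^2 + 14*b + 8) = (b - 7)/(b + 1)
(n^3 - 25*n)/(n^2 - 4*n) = (n^2 - 25)/(n - 4)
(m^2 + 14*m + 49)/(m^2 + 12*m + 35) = (m + 7)/(m + 5)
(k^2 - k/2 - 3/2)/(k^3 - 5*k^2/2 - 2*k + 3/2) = (2*k - 3)/(2*k^2 - 7*k + 3)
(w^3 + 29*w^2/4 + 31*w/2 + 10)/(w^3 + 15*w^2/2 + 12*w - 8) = (4*w^2 + 13*w + 10)/(2*(2*w^2 + 7*w - 4))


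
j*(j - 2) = j^2 - 2*j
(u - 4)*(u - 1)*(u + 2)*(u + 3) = u^4 - 15*u^2 - 10*u + 24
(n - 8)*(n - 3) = n^2 - 11*n + 24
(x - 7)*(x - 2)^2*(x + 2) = x^4 - 9*x^3 + 10*x^2 + 36*x - 56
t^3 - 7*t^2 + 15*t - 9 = (t - 3)^2*(t - 1)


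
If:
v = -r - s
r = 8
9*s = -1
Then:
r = 8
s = -1/9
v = -71/9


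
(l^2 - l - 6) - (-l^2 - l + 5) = 2*l^2 - 11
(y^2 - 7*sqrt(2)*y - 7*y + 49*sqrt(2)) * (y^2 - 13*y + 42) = y^4 - 20*y^3 - 7*sqrt(2)*y^3 + 133*y^2 + 140*sqrt(2)*y^2 - 931*sqrt(2)*y - 294*y + 2058*sqrt(2)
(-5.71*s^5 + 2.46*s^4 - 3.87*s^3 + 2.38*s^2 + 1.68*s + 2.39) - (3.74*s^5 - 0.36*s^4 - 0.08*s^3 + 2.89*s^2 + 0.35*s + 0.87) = -9.45*s^5 + 2.82*s^4 - 3.79*s^3 - 0.51*s^2 + 1.33*s + 1.52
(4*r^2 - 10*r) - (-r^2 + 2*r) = 5*r^2 - 12*r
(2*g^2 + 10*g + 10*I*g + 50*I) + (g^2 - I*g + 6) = 3*g^2 + 10*g + 9*I*g + 6 + 50*I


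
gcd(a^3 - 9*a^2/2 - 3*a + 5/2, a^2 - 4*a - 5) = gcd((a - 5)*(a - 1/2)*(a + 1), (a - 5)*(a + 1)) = a^2 - 4*a - 5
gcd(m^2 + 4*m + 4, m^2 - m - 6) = m + 2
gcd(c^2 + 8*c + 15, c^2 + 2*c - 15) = c + 5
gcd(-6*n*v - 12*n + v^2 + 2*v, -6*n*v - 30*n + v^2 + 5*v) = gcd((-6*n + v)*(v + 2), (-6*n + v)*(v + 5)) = -6*n + v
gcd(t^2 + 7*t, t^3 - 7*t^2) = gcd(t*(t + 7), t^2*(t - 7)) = t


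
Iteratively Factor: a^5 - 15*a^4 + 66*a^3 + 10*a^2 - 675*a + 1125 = (a - 5)*(a^4 - 10*a^3 + 16*a^2 + 90*a - 225) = (a - 5)*(a - 3)*(a^3 - 7*a^2 - 5*a + 75) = (a - 5)^2*(a - 3)*(a^2 - 2*a - 15) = (a - 5)^3*(a - 3)*(a + 3)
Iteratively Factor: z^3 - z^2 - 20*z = (z - 5)*(z^2 + 4*z) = z*(z - 5)*(z + 4)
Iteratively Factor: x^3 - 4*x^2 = (x)*(x^2 - 4*x) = x*(x - 4)*(x)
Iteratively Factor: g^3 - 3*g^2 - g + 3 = (g + 1)*(g^2 - 4*g + 3) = (g - 1)*(g + 1)*(g - 3)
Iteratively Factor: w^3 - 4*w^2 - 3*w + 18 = (w + 2)*(w^2 - 6*w + 9) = (w - 3)*(w + 2)*(w - 3)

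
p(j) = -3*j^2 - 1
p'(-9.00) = 54.00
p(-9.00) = -244.00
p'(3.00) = -18.00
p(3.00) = -28.00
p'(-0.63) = 3.78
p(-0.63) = -2.19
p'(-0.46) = 2.76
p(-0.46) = -1.63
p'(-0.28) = 1.68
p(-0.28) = -1.24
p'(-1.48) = 8.88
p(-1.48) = -7.57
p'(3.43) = -20.58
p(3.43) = -36.29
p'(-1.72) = 10.32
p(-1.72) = -9.88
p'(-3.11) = 18.66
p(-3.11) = -30.02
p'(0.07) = -0.42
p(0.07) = -1.01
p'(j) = -6*j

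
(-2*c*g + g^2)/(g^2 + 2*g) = (-2*c + g)/(g + 2)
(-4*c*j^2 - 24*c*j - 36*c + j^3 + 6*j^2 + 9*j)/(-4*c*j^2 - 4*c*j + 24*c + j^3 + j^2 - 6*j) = (j + 3)/(j - 2)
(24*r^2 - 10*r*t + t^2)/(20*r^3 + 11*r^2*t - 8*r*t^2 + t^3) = (6*r - t)/(5*r^2 + 4*r*t - t^2)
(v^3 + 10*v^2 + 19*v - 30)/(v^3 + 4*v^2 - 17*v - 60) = (v^2 + 5*v - 6)/(v^2 - v - 12)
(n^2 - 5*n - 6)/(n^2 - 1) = (n - 6)/(n - 1)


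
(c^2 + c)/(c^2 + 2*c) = (c + 1)/(c + 2)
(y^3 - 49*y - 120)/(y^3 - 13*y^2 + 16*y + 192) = (y + 5)/(y - 8)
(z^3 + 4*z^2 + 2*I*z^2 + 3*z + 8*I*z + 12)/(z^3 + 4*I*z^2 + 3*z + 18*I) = (z^2 + z*(4 - I) - 4*I)/(z^2 + I*z + 6)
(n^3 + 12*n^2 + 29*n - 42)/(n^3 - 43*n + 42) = (n + 6)/(n - 6)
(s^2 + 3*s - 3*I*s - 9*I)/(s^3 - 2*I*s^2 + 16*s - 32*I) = (s^2 + 3*s*(1 - I) - 9*I)/(s^3 - 2*I*s^2 + 16*s - 32*I)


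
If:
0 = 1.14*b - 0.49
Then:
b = 0.43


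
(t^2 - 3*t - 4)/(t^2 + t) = (t - 4)/t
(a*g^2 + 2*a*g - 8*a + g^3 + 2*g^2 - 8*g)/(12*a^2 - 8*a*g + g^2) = (a*g^2 + 2*a*g - 8*a + g^3 + 2*g^2 - 8*g)/(12*a^2 - 8*a*g + g^2)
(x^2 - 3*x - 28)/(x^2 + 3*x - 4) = (x - 7)/(x - 1)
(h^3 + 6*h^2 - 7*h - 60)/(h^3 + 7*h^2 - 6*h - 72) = (h + 5)/(h + 6)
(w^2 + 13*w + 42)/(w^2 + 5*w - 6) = (w + 7)/(w - 1)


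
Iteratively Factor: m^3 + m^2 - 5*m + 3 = (m + 3)*(m^2 - 2*m + 1) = (m - 1)*(m + 3)*(m - 1)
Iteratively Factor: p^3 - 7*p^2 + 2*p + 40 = (p + 2)*(p^2 - 9*p + 20) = (p - 5)*(p + 2)*(p - 4)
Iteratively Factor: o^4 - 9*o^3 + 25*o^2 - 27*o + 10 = (o - 5)*(o^3 - 4*o^2 + 5*o - 2) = (o - 5)*(o - 1)*(o^2 - 3*o + 2) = (o - 5)*(o - 2)*(o - 1)*(o - 1)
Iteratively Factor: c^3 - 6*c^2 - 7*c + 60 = (c + 3)*(c^2 - 9*c + 20) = (c - 5)*(c + 3)*(c - 4)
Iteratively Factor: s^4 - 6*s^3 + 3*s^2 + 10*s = (s + 1)*(s^3 - 7*s^2 + 10*s) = (s - 5)*(s + 1)*(s^2 - 2*s) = s*(s - 5)*(s + 1)*(s - 2)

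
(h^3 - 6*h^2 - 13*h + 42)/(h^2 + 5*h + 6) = (h^2 - 9*h + 14)/(h + 2)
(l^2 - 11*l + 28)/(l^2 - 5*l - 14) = (l - 4)/(l + 2)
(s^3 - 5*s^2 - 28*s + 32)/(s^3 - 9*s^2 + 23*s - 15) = (s^2 - 4*s - 32)/(s^2 - 8*s + 15)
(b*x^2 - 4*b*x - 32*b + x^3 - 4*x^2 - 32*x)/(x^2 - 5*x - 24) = (b*x + 4*b + x^2 + 4*x)/(x + 3)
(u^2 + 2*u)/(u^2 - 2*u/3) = 3*(u + 2)/(3*u - 2)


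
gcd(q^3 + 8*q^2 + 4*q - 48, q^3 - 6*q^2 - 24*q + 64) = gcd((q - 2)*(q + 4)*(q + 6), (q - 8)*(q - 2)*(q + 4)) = q^2 + 2*q - 8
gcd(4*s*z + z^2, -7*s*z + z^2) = z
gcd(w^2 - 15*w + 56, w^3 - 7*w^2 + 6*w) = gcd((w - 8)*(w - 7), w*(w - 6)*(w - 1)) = 1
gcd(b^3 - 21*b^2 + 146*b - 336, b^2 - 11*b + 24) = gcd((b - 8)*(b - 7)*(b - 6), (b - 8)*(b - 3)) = b - 8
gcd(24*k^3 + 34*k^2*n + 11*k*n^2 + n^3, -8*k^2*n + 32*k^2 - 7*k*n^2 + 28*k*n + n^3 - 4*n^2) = k + n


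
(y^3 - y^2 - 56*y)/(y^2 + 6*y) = (y^2 - y - 56)/(y + 6)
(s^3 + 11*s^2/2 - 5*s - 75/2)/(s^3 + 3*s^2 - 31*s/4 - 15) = 2*(s^2 + 8*s + 15)/(2*s^2 + 11*s + 12)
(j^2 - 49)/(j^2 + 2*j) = (j^2 - 49)/(j*(j + 2))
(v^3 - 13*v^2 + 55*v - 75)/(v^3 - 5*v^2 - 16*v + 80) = (v^2 - 8*v + 15)/(v^2 - 16)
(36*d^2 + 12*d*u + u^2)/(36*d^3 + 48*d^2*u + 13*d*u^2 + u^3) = 1/(d + u)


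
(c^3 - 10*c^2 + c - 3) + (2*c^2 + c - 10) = c^3 - 8*c^2 + 2*c - 13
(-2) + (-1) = -3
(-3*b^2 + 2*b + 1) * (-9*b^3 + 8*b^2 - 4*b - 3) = 27*b^5 - 42*b^4 + 19*b^3 + 9*b^2 - 10*b - 3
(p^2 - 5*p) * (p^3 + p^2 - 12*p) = p^5 - 4*p^4 - 17*p^3 + 60*p^2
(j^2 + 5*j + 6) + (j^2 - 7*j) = 2*j^2 - 2*j + 6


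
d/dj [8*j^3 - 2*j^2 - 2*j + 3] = 24*j^2 - 4*j - 2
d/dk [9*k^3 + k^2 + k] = 27*k^2 + 2*k + 1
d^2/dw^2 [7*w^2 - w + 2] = 14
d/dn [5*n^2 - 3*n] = 10*n - 3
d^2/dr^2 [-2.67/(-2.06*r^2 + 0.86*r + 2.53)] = (22.660824*r^2 - 9.460344*r - 2.67*(4.12*r - 0.86)*(8.24*r - 1.72) - 27.831012)/(-2.06*r^2 + 0.86*r + 2.53)^3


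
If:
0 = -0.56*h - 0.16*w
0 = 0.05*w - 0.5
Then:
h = -2.86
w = 10.00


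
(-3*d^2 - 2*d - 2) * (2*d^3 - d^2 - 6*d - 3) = -6*d^5 - d^4 + 16*d^3 + 23*d^2 + 18*d + 6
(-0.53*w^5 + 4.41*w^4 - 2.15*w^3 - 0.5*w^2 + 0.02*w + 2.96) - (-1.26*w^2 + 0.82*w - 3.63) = -0.53*w^5 + 4.41*w^4 - 2.15*w^3 + 0.76*w^2 - 0.8*w + 6.59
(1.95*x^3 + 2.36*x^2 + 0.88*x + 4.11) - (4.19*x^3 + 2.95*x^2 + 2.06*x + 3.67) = -2.24*x^3 - 0.59*x^2 - 1.18*x + 0.44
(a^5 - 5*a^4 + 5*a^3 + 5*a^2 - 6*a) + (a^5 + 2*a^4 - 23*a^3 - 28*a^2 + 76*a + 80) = 2*a^5 - 3*a^4 - 18*a^3 - 23*a^2 + 70*a + 80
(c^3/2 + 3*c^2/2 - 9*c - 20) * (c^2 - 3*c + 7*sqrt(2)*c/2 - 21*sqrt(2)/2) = c^5/2 + 7*sqrt(2)*c^4/4 - 27*c^3/2 - 189*sqrt(2)*c^2/4 + 7*c^2 + 49*sqrt(2)*c/2 + 60*c + 210*sqrt(2)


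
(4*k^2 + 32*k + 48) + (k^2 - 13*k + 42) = 5*k^2 + 19*k + 90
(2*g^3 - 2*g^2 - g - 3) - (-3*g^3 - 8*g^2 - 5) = 5*g^3 + 6*g^2 - g + 2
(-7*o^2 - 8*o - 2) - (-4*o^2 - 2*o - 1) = -3*o^2 - 6*o - 1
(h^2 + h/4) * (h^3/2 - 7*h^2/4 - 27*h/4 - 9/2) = h^5/2 - 13*h^4/8 - 115*h^3/16 - 99*h^2/16 - 9*h/8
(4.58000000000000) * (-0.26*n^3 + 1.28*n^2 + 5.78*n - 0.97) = -1.1908*n^3 + 5.8624*n^2 + 26.4724*n - 4.4426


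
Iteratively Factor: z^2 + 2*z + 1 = (z + 1)*(z + 1)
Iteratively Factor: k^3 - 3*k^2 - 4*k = (k)*(k^2 - 3*k - 4) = k*(k + 1)*(k - 4)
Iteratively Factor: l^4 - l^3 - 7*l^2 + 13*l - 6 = (l - 2)*(l^3 + l^2 - 5*l + 3) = (l - 2)*(l + 3)*(l^2 - 2*l + 1) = (l - 2)*(l - 1)*(l + 3)*(l - 1)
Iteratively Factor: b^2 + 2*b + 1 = (b + 1)*(b + 1)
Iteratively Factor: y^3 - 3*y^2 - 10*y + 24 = (y - 4)*(y^2 + y - 6) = (y - 4)*(y - 2)*(y + 3)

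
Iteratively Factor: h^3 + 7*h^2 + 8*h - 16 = (h - 1)*(h^2 + 8*h + 16) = (h - 1)*(h + 4)*(h + 4)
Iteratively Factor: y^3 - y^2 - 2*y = (y + 1)*(y^2 - 2*y) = (y - 2)*(y + 1)*(y)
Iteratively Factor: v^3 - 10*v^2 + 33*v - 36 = (v - 4)*(v^2 - 6*v + 9) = (v - 4)*(v - 3)*(v - 3)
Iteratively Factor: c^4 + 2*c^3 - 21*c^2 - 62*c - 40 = (c + 4)*(c^3 - 2*c^2 - 13*c - 10) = (c + 1)*(c + 4)*(c^2 - 3*c - 10) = (c - 5)*(c + 1)*(c + 4)*(c + 2)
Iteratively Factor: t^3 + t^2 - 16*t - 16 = (t - 4)*(t^2 + 5*t + 4) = (t - 4)*(t + 1)*(t + 4)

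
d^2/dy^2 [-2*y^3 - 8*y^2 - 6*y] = -12*y - 16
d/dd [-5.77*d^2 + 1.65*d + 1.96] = 1.65 - 11.54*d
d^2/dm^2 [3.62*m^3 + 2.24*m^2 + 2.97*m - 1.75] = 21.72*m + 4.48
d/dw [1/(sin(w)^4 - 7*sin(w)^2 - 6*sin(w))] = 2*(-2*sin(w)^3 + 7*sin(w) + 3)*cos(w)/((-sin(w)^3 + 7*sin(w) + 6)^2*sin(w)^2)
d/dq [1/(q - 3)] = -1/(q - 3)^2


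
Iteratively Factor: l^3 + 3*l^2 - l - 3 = (l - 1)*(l^2 + 4*l + 3) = (l - 1)*(l + 3)*(l + 1)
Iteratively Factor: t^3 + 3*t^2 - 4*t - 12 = (t + 2)*(t^2 + t - 6) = (t + 2)*(t + 3)*(t - 2)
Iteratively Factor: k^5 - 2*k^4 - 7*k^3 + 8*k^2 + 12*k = (k + 2)*(k^4 - 4*k^3 + k^2 + 6*k) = (k + 1)*(k + 2)*(k^3 - 5*k^2 + 6*k) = k*(k + 1)*(k + 2)*(k^2 - 5*k + 6) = k*(k - 2)*(k + 1)*(k + 2)*(k - 3)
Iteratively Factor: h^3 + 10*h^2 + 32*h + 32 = (h + 2)*(h^2 + 8*h + 16) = (h + 2)*(h + 4)*(h + 4)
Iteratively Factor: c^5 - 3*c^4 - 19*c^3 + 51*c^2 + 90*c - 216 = (c - 2)*(c^4 - c^3 - 21*c^2 + 9*c + 108) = (c - 3)*(c - 2)*(c^3 + 2*c^2 - 15*c - 36) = (c - 4)*(c - 3)*(c - 2)*(c^2 + 6*c + 9) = (c - 4)*(c - 3)*(c - 2)*(c + 3)*(c + 3)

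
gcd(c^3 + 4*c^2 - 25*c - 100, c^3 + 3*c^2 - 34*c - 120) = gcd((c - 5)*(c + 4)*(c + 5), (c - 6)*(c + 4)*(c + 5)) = c^2 + 9*c + 20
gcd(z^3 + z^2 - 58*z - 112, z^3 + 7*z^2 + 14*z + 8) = z + 2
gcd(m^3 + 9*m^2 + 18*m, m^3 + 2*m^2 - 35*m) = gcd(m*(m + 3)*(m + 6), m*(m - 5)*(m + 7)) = m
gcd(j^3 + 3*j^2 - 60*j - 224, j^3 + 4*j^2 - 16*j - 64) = j + 4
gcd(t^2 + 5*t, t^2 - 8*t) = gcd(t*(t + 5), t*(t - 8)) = t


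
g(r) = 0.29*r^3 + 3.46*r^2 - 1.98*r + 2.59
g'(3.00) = 26.61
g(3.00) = 35.62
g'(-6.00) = -12.18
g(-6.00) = 76.39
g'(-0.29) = -3.91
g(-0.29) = 3.45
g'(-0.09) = -2.60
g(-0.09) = 2.80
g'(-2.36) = -13.47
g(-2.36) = 22.72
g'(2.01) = 15.44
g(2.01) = 14.94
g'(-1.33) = -9.64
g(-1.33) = 10.66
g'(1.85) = 13.80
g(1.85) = 12.61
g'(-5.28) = -14.26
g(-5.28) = 66.82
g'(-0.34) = -4.23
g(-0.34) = 3.65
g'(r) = 0.87*r^2 + 6.92*r - 1.98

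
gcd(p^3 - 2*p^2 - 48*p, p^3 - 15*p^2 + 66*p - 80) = p - 8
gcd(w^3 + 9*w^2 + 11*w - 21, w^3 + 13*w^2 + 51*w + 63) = w^2 + 10*w + 21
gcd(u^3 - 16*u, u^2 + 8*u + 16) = u + 4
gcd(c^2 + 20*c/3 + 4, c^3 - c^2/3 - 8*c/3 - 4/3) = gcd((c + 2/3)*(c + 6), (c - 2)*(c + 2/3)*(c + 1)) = c + 2/3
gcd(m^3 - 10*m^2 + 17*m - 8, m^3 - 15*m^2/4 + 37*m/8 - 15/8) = m - 1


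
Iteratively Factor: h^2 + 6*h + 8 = (h + 2)*(h + 4)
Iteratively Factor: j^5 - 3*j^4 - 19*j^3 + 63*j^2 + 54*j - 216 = (j + 4)*(j^4 - 7*j^3 + 9*j^2 + 27*j - 54) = (j - 3)*(j + 4)*(j^3 - 4*j^2 - 3*j + 18) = (j - 3)*(j + 2)*(j + 4)*(j^2 - 6*j + 9) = (j - 3)^2*(j + 2)*(j + 4)*(j - 3)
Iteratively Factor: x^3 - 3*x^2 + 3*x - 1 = (x - 1)*(x^2 - 2*x + 1) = (x - 1)^2*(x - 1)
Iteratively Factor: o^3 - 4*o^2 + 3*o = (o - 1)*(o^2 - 3*o) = (o - 3)*(o - 1)*(o)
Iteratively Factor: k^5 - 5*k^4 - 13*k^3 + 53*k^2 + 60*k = (k - 4)*(k^4 - k^3 - 17*k^2 - 15*k) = (k - 4)*(k + 1)*(k^3 - 2*k^2 - 15*k) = (k - 4)*(k + 1)*(k + 3)*(k^2 - 5*k) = (k - 5)*(k - 4)*(k + 1)*(k + 3)*(k)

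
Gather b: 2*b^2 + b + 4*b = 2*b^2 + 5*b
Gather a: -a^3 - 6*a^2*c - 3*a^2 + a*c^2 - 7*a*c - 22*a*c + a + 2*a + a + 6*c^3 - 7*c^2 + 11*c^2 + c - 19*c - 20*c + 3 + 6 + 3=-a^3 + a^2*(-6*c - 3) + a*(c^2 - 29*c + 4) + 6*c^3 + 4*c^2 - 38*c + 12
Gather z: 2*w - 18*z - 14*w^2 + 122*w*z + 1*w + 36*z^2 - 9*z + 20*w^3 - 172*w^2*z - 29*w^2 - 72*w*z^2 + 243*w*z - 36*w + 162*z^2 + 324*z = 20*w^3 - 43*w^2 - 33*w + z^2*(198 - 72*w) + z*(-172*w^2 + 365*w + 297)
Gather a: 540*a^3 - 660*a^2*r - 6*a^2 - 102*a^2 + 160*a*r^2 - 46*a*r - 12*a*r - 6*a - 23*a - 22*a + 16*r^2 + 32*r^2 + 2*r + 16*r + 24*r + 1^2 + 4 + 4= 540*a^3 + a^2*(-660*r - 108) + a*(160*r^2 - 58*r - 51) + 48*r^2 + 42*r + 9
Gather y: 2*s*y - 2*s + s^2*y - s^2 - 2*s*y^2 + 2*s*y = -s^2 - 2*s*y^2 - 2*s + y*(s^2 + 4*s)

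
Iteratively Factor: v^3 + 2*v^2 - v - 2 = (v - 1)*(v^2 + 3*v + 2) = (v - 1)*(v + 2)*(v + 1)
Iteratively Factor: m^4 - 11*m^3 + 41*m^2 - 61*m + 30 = (m - 2)*(m^3 - 9*m^2 + 23*m - 15) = (m - 5)*(m - 2)*(m^2 - 4*m + 3) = (m - 5)*(m - 2)*(m - 1)*(m - 3)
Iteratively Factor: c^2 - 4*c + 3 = (c - 3)*(c - 1)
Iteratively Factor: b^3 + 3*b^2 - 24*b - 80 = (b + 4)*(b^2 - b - 20) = (b - 5)*(b + 4)*(b + 4)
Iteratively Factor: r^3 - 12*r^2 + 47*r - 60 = (r - 3)*(r^2 - 9*r + 20) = (r - 4)*(r - 3)*(r - 5)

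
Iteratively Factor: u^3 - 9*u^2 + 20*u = (u)*(u^2 - 9*u + 20) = u*(u - 5)*(u - 4)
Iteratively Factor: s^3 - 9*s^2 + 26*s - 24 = (s - 3)*(s^2 - 6*s + 8) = (s - 3)*(s - 2)*(s - 4)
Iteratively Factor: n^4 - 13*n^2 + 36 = (n + 3)*(n^3 - 3*n^2 - 4*n + 12) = (n - 3)*(n + 3)*(n^2 - 4) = (n - 3)*(n - 2)*(n + 3)*(n + 2)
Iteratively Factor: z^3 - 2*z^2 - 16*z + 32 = (z - 4)*(z^2 + 2*z - 8) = (z - 4)*(z - 2)*(z + 4)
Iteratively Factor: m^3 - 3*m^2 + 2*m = (m - 1)*(m^2 - 2*m) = (m - 2)*(m - 1)*(m)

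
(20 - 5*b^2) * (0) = 0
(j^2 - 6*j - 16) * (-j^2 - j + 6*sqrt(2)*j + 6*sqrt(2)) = -j^4 + 5*j^3 + 6*sqrt(2)*j^3 - 30*sqrt(2)*j^2 + 22*j^2 - 132*sqrt(2)*j + 16*j - 96*sqrt(2)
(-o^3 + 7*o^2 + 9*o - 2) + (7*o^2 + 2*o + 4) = -o^3 + 14*o^2 + 11*o + 2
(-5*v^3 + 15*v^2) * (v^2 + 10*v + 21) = -5*v^5 - 35*v^4 + 45*v^3 + 315*v^2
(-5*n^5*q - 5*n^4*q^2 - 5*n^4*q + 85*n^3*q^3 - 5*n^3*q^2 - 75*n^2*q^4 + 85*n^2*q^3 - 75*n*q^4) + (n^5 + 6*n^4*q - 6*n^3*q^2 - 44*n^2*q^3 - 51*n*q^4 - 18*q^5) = -5*n^5*q + n^5 - 5*n^4*q^2 + n^4*q + 85*n^3*q^3 - 11*n^3*q^2 - 75*n^2*q^4 + 41*n^2*q^3 - 126*n*q^4 - 18*q^5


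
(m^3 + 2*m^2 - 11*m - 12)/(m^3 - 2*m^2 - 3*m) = (m + 4)/m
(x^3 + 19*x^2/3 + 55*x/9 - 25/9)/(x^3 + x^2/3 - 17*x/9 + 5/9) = (x + 5)/(x - 1)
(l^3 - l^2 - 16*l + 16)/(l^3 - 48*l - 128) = (l^2 - 5*l + 4)/(l^2 - 4*l - 32)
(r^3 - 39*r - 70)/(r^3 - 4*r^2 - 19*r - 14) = (r + 5)/(r + 1)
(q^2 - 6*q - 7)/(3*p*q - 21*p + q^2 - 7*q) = (q + 1)/(3*p + q)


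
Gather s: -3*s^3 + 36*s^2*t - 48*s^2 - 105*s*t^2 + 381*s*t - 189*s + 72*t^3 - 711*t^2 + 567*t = -3*s^3 + s^2*(36*t - 48) + s*(-105*t^2 + 381*t - 189) + 72*t^3 - 711*t^2 + 567*t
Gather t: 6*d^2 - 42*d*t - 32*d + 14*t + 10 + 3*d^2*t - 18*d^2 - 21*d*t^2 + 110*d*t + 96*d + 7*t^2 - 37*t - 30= -12*d^2 + 64*d + t^2*(7 - 21*d) + t*(3*d^2 + 68*d - 23) - 20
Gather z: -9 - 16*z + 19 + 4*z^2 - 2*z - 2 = 4*z^2 - 18*z + 8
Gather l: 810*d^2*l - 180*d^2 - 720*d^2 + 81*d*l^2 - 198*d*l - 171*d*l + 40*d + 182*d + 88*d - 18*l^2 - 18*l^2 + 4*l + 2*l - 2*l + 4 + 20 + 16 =-900*d^2 + 310*d + l^2*(81*d - 36) + l*(810*d^2 - 369*d + 4) + 40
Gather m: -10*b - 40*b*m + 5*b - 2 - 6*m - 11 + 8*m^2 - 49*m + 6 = -5*b + 8*m^2 + m*(-40*b - 55) - 7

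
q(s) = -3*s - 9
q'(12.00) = -3.00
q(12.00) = -45.00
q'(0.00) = -3.00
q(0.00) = -9.00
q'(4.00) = -3.00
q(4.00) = -21.00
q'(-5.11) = -3.00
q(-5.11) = 6.33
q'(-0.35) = -3.00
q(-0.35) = -7.95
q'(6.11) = -3.00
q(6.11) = -27.33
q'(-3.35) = -3.00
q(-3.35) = 1.05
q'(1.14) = -3.00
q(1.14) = -12.42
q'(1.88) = -3.00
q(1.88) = -14.64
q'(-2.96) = -3.00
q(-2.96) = -0.12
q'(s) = -3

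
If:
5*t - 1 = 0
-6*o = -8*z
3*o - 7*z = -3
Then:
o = 4/3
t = 1/5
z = 1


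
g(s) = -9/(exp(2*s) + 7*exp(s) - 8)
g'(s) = -9*(-2*exp(2*s) - 7*exp(s))/(exp(2*s) + 7*exp(s) - 8)^2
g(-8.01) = 1.13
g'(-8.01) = 0.00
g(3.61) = -0.01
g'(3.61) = 0.01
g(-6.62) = 1.13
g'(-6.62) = 0.00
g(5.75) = -0.00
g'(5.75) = 0.00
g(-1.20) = 1.55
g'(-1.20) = 0.61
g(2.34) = -0.05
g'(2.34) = 0.09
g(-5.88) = 1.13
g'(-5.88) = 0.00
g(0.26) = -3.26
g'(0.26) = 14.69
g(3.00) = -0.02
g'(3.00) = 0.03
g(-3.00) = 1.18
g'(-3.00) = 0.05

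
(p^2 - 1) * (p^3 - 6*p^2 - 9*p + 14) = p^5 - 6*p^4 - 10*p^3 + 20*p^2 + 9*p - 14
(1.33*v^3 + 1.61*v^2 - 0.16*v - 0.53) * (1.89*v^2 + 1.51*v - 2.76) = 2.5137*v^5 + 5.0512*v^4 - 1.5421*v^3 - 5.6869*v^2 - 0.3587*v + 1.4628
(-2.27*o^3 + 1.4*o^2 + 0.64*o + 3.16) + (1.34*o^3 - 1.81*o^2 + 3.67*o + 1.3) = -0.93*o^3 - 0.41*o^2 + 4.31*o + 4.46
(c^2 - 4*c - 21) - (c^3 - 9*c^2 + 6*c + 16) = -c^3 + 10*c^2 - 10*c - 37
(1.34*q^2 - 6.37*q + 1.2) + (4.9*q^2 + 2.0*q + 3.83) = 6.24*q^2 - 4.37*q + 5.03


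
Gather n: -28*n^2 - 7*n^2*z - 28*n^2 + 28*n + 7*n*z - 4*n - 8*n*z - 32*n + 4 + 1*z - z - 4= n^2*(-7*z - 56) + n*(-z - 8)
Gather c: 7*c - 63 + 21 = 7*c - 42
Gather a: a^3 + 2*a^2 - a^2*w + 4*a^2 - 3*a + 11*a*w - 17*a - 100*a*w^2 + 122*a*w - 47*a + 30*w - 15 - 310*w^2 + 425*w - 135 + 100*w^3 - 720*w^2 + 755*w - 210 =a^3 + a^2*(6 - w) + a*(-100*w^2 + 133*w - 67) + 100*w^3 - 1030*w^2 + 1210*w - 360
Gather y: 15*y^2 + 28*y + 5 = 15*y^2 + 28*y + 5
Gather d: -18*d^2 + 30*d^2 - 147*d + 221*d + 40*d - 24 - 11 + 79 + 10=12*d^2 + 114*d + 54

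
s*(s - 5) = s^2 - 5*s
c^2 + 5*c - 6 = (c - 1)*(c + 6)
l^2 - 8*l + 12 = (l - 6)*(l - 2)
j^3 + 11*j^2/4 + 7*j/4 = j*(j + 1)*(j + 7/4)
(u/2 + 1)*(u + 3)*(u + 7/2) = u^3/2 + 17*u^2/4 + 47*u/4 + 21/2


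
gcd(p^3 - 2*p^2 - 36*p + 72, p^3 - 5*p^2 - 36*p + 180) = p^2 - 36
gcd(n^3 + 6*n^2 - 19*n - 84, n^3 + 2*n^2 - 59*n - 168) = n^2 + 10*n + 21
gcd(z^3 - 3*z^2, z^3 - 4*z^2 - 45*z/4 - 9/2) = 1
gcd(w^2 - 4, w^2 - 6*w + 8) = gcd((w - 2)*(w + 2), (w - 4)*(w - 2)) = w - 2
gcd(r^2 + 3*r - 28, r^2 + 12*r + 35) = r + 7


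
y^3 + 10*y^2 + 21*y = y*(y + 3)*(y + 7)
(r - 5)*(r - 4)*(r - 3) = r^3 - 12*r^2 + 47*r - 60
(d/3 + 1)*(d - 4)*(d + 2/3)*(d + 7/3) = d^4/3 + 2*d^3/3 - 121*d^2/27 - 338*d/27 - 56/9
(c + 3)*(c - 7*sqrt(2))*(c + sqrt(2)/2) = c^3 - 13*sqrt(2)*c^2/2 + 3*c^2 - 39*sqrt(2)*c/2 - 7*c - 21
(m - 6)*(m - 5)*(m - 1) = m^3 - 12*m^2 + 41*m - 30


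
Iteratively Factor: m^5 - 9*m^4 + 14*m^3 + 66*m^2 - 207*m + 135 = (m - 3)*(m^4 - 6*m^3 - 4*m^2 + 54*m - 45) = (m - 3)*(m + 3)*(m^3 - 9*m^2 + 23*m - 15) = (m - 3)*(m - 1)*(m + 3)*(m^2 - 8*m + 15) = (m - 3)^2*(m - 1)*(m + 3)*(m - 5)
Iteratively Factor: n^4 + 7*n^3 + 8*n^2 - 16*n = (n)*(n^3 + 7*n^2 + 8*n - 16) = n*(n + 4)*(n^2 + 3*n - 4) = n*(n + 4)^2*(n - 1)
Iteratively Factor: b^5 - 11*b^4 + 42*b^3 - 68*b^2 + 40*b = (b - 5)*(b^4 - 6*b^3 + 12*b^2 - 8*b) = (b - 5)*(b - 2)*(b^3 - 4*b^2 + 4*b) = (b - 5)*(b - 2)^2*(b^2 - 2*b) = b*(b - 5)*(b - 2)^2*(b - 2)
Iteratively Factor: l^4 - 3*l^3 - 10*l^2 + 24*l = (l)*(l^3 - 3*l^2 - 10*l + 24) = l*(l + 3)*(l^2 - 6*l + 8) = l*(l - 4)*(l + 3)*(l - 2)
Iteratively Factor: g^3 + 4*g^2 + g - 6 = (g + 3)*(g^2 + g - 2) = (g + 2)*(g + 3)*(g - 1)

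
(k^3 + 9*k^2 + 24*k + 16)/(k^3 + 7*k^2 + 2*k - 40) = (k^2 + 5*k + 4)/(k^2 + 3*k - 10)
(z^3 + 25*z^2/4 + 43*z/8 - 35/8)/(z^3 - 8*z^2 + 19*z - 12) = (8*z^3 + 50*z^2 + 43*z - 35)/(8*(z^3 - 8*z^2 + 19*z - 12))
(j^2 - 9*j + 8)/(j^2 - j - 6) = (-j^2 + 9*j - 8)/(-j^2 + j + 6)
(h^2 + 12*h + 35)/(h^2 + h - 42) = (h + 5)/(h - 6)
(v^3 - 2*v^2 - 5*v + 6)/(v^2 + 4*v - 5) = (v^2 - v - 6)/(v + 5)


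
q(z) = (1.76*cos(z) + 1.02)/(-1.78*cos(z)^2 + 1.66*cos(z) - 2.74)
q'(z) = (-3.56*sin(z)*cos(z) + 1.66*sin(z))*(1.76*cos(z) + 1.02)/(-1.78*cos(z)^2 + 1.66*cos(z) - 2.74)^2 - 1.76*sin(z)/(-1.78*cos(z)^2 + 1.66*cos(z) - 2.74)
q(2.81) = 0.11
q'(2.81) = 0.07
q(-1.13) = -0.75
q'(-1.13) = -0.72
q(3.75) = 0.08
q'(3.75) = -0.15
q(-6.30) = -0.97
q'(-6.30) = 0.00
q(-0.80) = -0.92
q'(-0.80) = -0.30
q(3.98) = 0.03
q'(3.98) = -0.26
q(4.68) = -0.34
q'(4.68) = -0.85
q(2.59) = 0.09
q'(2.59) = 0.13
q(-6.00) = -0.97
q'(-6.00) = 0.01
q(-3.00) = 0.12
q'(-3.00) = -0.03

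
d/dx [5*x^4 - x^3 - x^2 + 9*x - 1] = 20*x^3 - 3*x^2 - 2*x + 9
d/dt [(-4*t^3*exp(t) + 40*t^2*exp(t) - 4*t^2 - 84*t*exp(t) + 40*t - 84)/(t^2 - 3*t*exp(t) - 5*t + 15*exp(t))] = 4*((t^2 - 3*t*exp(t) - 5*t + 15*exp(t))*(-t^3*exp(t) + 7*t^2*exp(t) - t*exp(t) - 2*t - 21*exp(t) + 10) - (3*t*exp(t) - 2*t - 12*exp(t) + 5)*(t^3*exp(t) - 10*t^2*exp(t) + t^2 + 21*t*exp(t) - 10*t + 21))/(t^2 - 3*t*exp(t) - 5*t + 15*exp(t))^2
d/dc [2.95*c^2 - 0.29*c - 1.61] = 5.9*c - 0.29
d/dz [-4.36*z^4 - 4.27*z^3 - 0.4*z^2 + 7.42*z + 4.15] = -17.44*z^3 - 12.81*z^2 - 0.8*z + 7.42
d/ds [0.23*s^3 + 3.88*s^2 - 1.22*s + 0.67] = 0.69*s^2 + 7.76*s - 1.22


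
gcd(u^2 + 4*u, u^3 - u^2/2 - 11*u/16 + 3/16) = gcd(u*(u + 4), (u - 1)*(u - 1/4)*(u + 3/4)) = 1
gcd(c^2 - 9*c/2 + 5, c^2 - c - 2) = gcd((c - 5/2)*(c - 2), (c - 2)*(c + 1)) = c - 2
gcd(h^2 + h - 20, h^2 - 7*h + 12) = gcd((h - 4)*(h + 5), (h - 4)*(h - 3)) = h - 4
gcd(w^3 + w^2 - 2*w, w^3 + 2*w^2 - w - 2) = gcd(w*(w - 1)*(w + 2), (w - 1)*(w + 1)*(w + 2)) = w^2 + w - 2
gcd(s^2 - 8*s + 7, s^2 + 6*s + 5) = 1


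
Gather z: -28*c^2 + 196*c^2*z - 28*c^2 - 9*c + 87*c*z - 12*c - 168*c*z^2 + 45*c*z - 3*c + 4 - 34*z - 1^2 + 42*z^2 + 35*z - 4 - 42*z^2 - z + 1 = -56*c^2 - 168*c*z^2 - 24*c + z*(196*c^2 + 132*c)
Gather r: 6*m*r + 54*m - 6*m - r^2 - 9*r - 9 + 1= 48*m - r^2 + r*(6*m - 9) - 8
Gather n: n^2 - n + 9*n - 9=n^2 + 8*n - 9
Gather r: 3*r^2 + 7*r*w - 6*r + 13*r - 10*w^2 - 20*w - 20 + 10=3*r^2 + r*(7*w + 7) - 10*w^2 - 20*w - 10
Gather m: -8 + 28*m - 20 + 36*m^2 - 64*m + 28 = 36*m^2 - 36*m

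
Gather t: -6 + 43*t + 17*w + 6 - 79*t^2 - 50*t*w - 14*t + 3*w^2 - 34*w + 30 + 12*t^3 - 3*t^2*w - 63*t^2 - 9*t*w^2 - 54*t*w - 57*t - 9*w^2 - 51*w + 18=12*t^3 + t^2*(-3*w - 142) + t*(-9*w^2 - 104*w - 28) - 6*w^2 - 68*w + 48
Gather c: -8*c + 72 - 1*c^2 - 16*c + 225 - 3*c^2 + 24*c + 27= 324 - 4*c^2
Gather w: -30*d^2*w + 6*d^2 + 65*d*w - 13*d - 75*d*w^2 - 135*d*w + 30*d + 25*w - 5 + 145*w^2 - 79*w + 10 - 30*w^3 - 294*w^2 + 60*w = 6*d^2 + 17*d - 30*w^3 + w^2*(-75*d - 149) + w*(-30*d^2 - 70*d + 6) + 5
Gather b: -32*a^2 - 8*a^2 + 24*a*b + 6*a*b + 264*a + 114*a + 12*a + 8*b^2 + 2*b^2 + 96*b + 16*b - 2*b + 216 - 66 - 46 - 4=-40*a^2 + 390*a + 10*b^2 + b*(30*a + 110) + 100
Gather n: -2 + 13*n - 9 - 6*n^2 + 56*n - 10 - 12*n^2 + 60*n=-18*n^2 + 129*n - 21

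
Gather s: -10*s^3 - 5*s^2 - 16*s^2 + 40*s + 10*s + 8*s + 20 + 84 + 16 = -10*s^3 - 21*s^2 + 58*s + 120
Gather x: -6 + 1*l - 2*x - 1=l - 2*x - 7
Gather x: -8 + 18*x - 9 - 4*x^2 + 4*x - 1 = -4*x^2 + 22*x - 18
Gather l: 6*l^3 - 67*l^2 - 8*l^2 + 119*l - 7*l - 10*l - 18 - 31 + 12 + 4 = 6*l^3 - 75*l^2 + 102*l - 33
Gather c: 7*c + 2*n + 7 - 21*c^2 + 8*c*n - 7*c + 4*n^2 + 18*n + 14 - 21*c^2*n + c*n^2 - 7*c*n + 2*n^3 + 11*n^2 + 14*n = c^2*(-21*n - 21) + c*(n^2 + n) + 2*n^3 + 15*n^2 + 34*n + 21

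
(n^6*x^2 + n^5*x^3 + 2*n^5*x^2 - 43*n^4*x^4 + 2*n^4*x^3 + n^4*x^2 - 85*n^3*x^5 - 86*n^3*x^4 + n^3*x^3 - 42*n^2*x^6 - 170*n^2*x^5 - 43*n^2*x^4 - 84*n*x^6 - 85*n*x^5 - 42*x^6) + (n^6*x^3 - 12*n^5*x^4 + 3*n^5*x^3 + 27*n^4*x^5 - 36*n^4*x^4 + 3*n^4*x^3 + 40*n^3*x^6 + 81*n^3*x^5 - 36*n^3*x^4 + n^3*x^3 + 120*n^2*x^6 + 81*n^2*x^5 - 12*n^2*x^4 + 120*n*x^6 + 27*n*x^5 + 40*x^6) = n^6*x^3 + n^6*x^2 - 12*n^5*x^4 + 4*n^5*x^3 + 2*n^5*x^2 + 27*n^4*x^5 - 79*n^4*x^4 + 5*n^4*x^3 + n^4*x^2 + 40*n^3*x^6 - 4*n^3*x^5 - 122*n^3*x^4 + 2*n^3*x^3 + 78*n^2*x^6 - 89*n^2*x^5 - 55*n^2*x^4 + 36*n*x^6 - 58*n*x^5 - 2*x^6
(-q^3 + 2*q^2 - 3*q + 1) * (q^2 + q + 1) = -q^5 + q^4 - 2*q^3 - 2*q + 1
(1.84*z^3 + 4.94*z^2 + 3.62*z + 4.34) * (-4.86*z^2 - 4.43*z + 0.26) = -8.9424*z^5 - 32.1596*z^4 - 38.999*z^3 - 35.8446*z^2 - 18.285*z + 1.1284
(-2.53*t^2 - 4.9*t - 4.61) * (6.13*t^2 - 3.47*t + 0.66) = -15.5089*t^4 - 21.2579*t^3 - 12.9261*t^2 + 12.7627*t - 3.0426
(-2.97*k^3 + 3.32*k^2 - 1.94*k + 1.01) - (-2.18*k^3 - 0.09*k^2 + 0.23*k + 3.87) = -0.79*k^3 + 3.41*k^2 - 2.17*k - 2.86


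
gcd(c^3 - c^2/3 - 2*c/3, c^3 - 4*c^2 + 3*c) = c^2 - c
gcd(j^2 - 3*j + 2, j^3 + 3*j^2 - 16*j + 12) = j^2 - 3*j + 2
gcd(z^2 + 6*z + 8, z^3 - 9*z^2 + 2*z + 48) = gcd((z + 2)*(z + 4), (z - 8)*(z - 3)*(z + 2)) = z + 2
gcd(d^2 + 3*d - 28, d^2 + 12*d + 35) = d + 7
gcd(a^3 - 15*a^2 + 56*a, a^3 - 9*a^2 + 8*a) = a^2 - 8*a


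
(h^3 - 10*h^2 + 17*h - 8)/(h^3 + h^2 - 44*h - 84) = (h^3 - 10*h^2 + 17*h - 8)/(h^3 + h^2 - 44*h - 84)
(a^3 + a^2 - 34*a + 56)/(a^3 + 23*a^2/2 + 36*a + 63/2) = 2*(a^2 - 6*a + 8)/(2*a^2 + 9*a + 9)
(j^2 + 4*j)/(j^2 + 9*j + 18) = j*(j + 4)/(j^2 + 9*j + 18)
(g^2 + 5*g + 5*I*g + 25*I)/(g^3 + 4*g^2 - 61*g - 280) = (g + 5*I)/(g^2 - g - 56)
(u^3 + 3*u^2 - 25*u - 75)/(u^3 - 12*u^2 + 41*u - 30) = (u^2 + 8*u + 15)/(u^2 - 7*u + 6)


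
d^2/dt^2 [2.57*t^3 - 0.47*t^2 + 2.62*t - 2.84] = 15.42*t - 0.94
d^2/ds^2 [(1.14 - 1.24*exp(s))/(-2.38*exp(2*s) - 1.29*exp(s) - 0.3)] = (7.023856*exp(4*s) - 29.636712*exp(3*s) - 15.812244*exp(2*s) + 0.878886*exp(s) + 0.55278)*exp(s)/(13.481272*exp(6*s) + 21.921228*exp(5*s) + 16.979634*exp(4*s) + 7.673049*exp(3*s) + 2.14029*exp(2*s) + 0.3483*exp(s) + 0.027)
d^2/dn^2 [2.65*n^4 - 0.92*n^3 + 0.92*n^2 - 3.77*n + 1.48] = 31.8*n^2 - 5.52*n + 1.84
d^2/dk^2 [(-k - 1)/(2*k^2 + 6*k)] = (k*(k + 3)*(3*k + 4) - (k + 1)*(2*k + 3)^2)/(k^3*(k + 3)^3)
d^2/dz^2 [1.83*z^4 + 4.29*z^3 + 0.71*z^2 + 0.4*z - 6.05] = 21.96*z^2 + 25.74*z + 1.42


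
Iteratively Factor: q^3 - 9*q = (q + 3)*(q^2 - 3*q) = q*(q + 3)*(q - 3)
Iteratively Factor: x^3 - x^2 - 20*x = (x + 4)*(x^2 - 5*x) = (x - 5)*(x + 4)*(x)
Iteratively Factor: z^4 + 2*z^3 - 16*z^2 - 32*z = (z)*(z^3 + 2*z^2 - 16*z - 32) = z*(z + 2)*(z^2 - 16) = z*(z - 4)*(z + 2)*(z + 4)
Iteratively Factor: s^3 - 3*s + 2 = (s + 2)*(s^2 - 2*s + 1) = (s - 1)*(s + 2)*(s - 1)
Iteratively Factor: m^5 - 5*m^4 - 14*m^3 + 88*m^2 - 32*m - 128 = (m + 4)*(m^4 - 9*m^3 + 22*m^2 - 32) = (m - 4)*(m + 4)*(m^3 - 5*m^2 + 2*m + 8) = (m - 4)*(m + 1)*(m + 4)*(m^2 - 6*m + 8) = (m - 4)*(m - 2)*(m + 1)*(m + 4)*(m - 4)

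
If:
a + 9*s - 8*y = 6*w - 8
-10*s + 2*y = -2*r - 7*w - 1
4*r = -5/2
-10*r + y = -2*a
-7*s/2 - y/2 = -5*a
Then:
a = -9301/2804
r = -5/8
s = -13441/2804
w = -19409/2804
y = 1077/2804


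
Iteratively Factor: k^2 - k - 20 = (k - 5)*(k + 4)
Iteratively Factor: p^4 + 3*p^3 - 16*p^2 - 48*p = (p + 4)*(p^3 - p^2 - 12*p) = p*(p + 4)*(p^2 - p - 12) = p*(p - 4)*(p + 4)*(p + 3)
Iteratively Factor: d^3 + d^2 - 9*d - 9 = (d - 3)*(d^2 + 4*d + 3) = (d - 3)*(d + 1)*(d + 3)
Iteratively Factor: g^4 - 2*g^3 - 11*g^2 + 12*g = (g - 4)*(g^3 + 2*g^2 - 3*g) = (g - 4)*(g - 1)*(g^2 + 3*g) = (g - 4)*(g - 1)*(g + 3)*(g)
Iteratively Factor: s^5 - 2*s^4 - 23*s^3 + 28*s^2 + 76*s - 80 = (s + 4)*(s^4 - 6*s^3 + s^2 + 24*s - 20) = (s + 2)*(s + 4)*(s^3 - 8*s^2 + 17*s - 10) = (s - 2)*(s + 2)*(s + 4)*(s^2 - 6*s + 5) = (s - 5)*(s - 2)*(s + 2)*(s + 4)*(s - 1)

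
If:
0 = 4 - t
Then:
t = 4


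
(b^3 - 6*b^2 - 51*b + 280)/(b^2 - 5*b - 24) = (b^2 + 2*b - 35)/(b + 3)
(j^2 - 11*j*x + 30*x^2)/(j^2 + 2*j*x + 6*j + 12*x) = (j^2 - 11*j*x + 30*x^2)/(j^2 + 2*j*x + 6*j + 12*x)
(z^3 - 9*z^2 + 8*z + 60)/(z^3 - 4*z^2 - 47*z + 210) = (z + 2)/(z + 7)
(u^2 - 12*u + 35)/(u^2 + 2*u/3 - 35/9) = 9*(u^2 - 12*u + 35)/(9*u^2 + 6*u - 35)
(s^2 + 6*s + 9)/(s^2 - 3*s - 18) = (s + 3)/(s - 6)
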